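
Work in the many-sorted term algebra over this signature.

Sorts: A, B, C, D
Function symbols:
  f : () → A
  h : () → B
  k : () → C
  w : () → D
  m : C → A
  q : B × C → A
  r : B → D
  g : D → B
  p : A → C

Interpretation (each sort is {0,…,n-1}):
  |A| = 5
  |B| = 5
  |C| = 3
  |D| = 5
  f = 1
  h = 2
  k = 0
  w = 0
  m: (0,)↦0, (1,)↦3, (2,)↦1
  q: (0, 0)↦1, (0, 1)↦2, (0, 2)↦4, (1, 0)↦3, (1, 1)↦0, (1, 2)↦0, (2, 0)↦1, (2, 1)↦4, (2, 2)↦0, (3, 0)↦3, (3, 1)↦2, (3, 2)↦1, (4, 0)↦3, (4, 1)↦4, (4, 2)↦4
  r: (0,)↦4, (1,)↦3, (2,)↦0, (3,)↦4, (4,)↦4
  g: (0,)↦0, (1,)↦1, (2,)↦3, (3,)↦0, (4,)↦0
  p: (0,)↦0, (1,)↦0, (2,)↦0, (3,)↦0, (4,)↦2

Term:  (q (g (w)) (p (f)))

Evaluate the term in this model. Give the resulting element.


  w = 0
  (g (w)) = g(0,) = 0
  f = 1
  (p (f)) = p(1,) = 0
  (q (g (w)) (p (f))) = q(0, 0) = 1

value = 1


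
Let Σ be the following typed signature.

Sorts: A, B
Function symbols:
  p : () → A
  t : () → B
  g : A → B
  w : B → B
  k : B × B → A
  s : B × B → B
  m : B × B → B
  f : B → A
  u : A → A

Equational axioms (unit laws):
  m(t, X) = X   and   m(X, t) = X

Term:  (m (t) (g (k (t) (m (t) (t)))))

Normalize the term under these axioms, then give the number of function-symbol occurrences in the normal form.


1. (m (t) (g (k (t) (m (t) (t)))))  →  (g (k (t) (m (t) (t))))
2. (g (k (t) (m (t) (t))))  →  (g (k (t) (t)))
normal form: (g (k (t) (t)))

size = 4


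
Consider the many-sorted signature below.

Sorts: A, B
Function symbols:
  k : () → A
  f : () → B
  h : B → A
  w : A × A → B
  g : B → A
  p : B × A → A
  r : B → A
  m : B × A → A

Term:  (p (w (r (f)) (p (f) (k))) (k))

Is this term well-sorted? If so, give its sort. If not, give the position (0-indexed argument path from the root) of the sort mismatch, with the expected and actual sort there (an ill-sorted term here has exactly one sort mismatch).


      (f) : B
    (r (f)) : A
      (f) : B
      (k) : A
    (p (f) (k)) : A
  (w (r (f)) (p (f) (k))) : B
  (k) : A
(p (w (r (f)) (p (f) (k))) (k)) : A

well-sorted; sort = A


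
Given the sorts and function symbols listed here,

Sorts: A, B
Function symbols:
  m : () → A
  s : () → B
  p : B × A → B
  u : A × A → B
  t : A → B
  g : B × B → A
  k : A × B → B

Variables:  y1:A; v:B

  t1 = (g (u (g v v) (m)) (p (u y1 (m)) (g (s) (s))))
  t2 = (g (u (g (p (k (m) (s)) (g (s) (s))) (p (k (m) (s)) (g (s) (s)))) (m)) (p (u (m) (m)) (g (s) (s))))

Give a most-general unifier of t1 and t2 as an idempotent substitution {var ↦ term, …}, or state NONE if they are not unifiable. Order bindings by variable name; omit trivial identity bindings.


{v ↦ (p (k (m) (s)) (g (s) (s))), y1 ↦ (m)}


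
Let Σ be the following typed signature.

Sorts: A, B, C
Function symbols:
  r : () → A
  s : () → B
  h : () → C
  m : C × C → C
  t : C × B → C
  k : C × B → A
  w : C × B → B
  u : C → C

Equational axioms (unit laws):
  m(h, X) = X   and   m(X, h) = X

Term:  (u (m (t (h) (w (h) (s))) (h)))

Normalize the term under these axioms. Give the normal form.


normal form = (u (t (h) (w (h) (s))))

1. (u (m (t (h) (w (h) (s))) (h)))  →  (u (t (h) (w (h) (s))))


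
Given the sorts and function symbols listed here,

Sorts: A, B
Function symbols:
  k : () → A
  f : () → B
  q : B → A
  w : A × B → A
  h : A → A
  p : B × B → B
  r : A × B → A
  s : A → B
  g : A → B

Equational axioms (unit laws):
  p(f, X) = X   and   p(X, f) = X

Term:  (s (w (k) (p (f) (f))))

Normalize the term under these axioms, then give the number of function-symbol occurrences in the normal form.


1. (s (w (k) (p (f) (f))))  →  (s (w (k) (f)))
normal form: (s (w (k) (f)))

size = 4


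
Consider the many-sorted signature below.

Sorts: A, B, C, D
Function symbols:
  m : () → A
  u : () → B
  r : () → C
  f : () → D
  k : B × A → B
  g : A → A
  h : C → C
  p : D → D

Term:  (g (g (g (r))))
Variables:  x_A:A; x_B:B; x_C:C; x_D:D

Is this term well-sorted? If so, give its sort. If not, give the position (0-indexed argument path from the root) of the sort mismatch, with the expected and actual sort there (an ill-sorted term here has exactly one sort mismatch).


ill-sorted at position [0, 0, 0]: expected A, got C

      (r) : C
    (g (r)) : ✗ arg 0 at [0, 0, 0] has sort C, expected A


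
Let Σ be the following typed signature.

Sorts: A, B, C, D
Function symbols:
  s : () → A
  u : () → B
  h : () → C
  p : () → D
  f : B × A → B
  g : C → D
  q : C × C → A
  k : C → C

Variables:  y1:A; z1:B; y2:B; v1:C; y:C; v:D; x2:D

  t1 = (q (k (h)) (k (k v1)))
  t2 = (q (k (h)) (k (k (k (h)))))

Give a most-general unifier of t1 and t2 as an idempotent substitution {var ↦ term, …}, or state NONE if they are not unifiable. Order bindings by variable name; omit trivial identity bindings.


{v1 ↦ (k (h))}


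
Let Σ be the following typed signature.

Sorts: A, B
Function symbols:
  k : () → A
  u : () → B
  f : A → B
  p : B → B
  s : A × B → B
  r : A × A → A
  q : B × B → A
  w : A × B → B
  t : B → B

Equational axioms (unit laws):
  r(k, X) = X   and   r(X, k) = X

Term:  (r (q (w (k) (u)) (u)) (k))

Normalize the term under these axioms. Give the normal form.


normal form = (q (w (k) (u)) (u))

1. (r (q (w (k) (u)) (u)) (k))  →  (q (w (k) (u)) (u))


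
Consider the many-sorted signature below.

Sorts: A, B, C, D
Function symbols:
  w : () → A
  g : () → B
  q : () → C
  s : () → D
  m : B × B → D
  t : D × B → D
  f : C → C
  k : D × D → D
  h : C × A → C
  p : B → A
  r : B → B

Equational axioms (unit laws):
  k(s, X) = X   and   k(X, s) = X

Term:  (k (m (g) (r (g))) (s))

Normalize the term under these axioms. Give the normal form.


normal form = (m (g) (r (g)))

1. (k (m (g) (r (g))) (s))  →  (m (g) (r (g)))


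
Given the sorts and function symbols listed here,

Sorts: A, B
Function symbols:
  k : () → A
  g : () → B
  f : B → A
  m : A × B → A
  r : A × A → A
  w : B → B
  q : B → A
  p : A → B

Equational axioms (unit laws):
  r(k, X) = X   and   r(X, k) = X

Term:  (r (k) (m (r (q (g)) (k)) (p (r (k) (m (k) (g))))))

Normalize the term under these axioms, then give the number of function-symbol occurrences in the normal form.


size = 7

1. (r (k) (m (r (q (g)) (k)) (p (r (k) (m (k) (g))))))  →  (m (r (q (g)) (k)) (p (r (k) (m (k) (g)))))
2. (m (r (q (g)) (k)) (p (r (k) (m (k) (g)))))  →  (m (q (g)) (p (r (k) (m (k) (g)))))
3. (m (q (g)) (p (r (k) (m (k) (g)))))  →  (m (q (g)) (p (m (k) (g))))
normal form: (m (q (g)) (p (m (k) (g))))


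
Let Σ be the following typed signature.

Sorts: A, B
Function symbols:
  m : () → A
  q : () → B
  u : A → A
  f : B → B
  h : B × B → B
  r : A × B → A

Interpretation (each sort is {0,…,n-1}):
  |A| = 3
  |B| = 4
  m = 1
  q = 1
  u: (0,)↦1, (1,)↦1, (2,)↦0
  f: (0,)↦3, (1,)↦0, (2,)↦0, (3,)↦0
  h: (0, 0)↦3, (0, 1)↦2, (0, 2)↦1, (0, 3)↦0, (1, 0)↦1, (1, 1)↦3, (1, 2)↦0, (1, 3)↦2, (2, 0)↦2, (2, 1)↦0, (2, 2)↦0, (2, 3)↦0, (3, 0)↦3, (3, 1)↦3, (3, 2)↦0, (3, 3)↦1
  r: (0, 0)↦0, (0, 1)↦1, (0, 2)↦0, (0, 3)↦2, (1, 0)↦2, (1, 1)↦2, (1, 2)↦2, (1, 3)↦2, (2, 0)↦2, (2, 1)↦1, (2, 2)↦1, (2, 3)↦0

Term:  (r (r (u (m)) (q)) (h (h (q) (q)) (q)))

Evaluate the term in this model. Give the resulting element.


  m = 1
  (u (m)) = u(1,) = 1
  q = 1
  (r (u (m)) (q)) = r(1, 1) = 2
  q = 1
  q = 1
  (h (q) (q)) = h(1, 1) = 3
  q = 1
  (h (h (q) (q)) (q)) = h(3, 1) = 3
  (r (r (u (m)) (q)) (h (h (q) (q)) (q))) = r(2, 3) = 0

value = 0


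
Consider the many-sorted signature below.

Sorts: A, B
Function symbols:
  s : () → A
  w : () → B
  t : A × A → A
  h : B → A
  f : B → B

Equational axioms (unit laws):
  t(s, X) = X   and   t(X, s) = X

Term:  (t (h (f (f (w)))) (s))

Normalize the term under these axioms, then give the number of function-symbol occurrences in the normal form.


size = 4

1. (t (h (f (f (w)))) (s))  →  (h (f (f (w))))
normal form: (h (f (f (w))))


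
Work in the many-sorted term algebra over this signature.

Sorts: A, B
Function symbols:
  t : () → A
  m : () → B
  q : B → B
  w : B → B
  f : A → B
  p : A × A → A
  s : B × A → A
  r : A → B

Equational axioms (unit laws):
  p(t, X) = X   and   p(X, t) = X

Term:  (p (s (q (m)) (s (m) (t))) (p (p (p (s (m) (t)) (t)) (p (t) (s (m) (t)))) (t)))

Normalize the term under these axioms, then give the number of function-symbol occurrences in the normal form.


1. (p (s (q (m)) (s (m) (t))) (p (p (p (s (m) (t)) (t)) (p (t) (s (m) (t)))) (t)))  →  (p (s (q (m)) (s (m) (t))) (p (p (s (m) (t)) (t)) (p (t) (s (m) (t)))))
2. (p (s (q (m)) (s (m) (t))) (p (p (s (m) (t)) (t)) (p (t) (s (m) (t)))))  →  (p (s (q (m)) (s (m) (t))) (p (s (m) (t)) (p (t) (s (m) (t)))))
3. (p (s (q (m)) (s (m) (t))) (p (s (m) (t)) (p (t) (s (m) (t)))))  →  (p (s (q (m)) (s (m) (t))) (p (s (m) (t)) (s (m) (t))))
normal form: (p (s (q (m)) (s (m) (t))) (p (s (m) (t)) (s (m) (t))))

size = 14


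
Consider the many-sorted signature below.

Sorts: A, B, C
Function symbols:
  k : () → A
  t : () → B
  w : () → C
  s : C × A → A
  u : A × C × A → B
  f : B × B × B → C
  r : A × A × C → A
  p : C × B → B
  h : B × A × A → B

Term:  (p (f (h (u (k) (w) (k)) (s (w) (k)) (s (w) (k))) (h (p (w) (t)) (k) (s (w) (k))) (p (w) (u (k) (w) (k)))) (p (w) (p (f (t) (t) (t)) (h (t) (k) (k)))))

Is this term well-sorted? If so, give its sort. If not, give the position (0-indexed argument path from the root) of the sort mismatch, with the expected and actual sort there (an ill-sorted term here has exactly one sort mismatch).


        (k) : A
        (w) : C
        (k) : A
      (u (k) (w) (k)) : B
        (w) : C
        (k) : A
      (s (w) (k)) : A
        (w) : C
        (k) : A
      (s (w) (k)) : A
    (h (u (k) (w) (k)) (s (w) (k)) (s (w) (k))) : B
        (w) : C
        (t) : B
      (p (w) (t)) : B
      (k) : A
        (w) : C
        (k) : A
      (s (w) (k)) : A
    (h (p (w) (t)) (k) (s (w) (k))) : B
      (w) : C
        (k) : A
        (w) : C
        (k) : A
      (u (k) (w) (k)) : B
    (p (w) (u (k) (w) (k))) : B
  (f (h (u (k) (w) (k)) (s (w) (k)) (s (w) (k))) (h (p (w) (t)) (k) (s (w) (k))) (p (w) (u (k) (w) (k)))) : C
    (w) : C
        (t) : B
        (t) : B
        (t) : B
      (f (t) (t) (t)) : C
        (t) : B
        (k) : A
        (k) : A
      (h (t) (k) (k)) : B
    (p (f (t) (t) (t)) (h (t) (k) (k))) : B
  (p (w) (p (f (t) (t) (t)) (h (t) (k) (k)))) : B
(p (f (h (u (k) (w) (k)) (s (w) (k)) (s (w) (k))) (h (p (w) (t)) (k) (s (w) (k))) (p (w) (u (k) (w) (k)))) (p (w) (p (f (t) (t) (t)) (h (t) (k) (k))))) : B

well-sorted; sort = B


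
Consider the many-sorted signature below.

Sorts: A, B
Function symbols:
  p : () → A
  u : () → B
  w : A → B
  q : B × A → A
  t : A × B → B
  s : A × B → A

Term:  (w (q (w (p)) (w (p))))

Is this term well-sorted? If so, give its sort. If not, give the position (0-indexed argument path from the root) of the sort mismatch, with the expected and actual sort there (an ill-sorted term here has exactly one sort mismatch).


      (p) : A
    (w (p)) : B
      (p) : A
    (w (p)) : B
  (q (w (p)) (w (p))) : ✗ arg 1 at [0, 1] has sort B, expected A

ill-sorted at position [0, 1]: expected A, got B


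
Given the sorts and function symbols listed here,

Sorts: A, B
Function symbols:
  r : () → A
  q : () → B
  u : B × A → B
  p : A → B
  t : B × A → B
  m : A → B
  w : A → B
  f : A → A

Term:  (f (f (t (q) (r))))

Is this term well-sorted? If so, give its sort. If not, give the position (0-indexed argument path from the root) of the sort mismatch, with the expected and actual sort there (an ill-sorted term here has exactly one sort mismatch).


ill-sorted at position [0, 0]: expected A, got B

      (q) : B
      (r) : A
    (t (q) (r)) : B
  (f (t (q) (r))) : ✗ arg 0 at [0, 0] has sort B, expected A


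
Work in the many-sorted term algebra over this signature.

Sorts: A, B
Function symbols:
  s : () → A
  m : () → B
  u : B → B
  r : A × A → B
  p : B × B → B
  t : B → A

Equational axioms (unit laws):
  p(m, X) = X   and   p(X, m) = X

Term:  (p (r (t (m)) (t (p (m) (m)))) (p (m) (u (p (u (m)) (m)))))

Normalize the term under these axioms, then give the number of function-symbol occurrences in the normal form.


size = 9

1. (p (r (t (m)) (t (p (m) (m)))) (p (m) (u (p (u (m)) (m)))))  →  (p (r (t (m)) (t (m))) (p (m) (u (p (u (m)) (m)))))
2. (p (r (t (m)) (t (m))) (p (m) (u (p (u (m)) (m)))))  →  (p (r (t (m)) (t (m))) (u (p (u (m)) (m))))
3. (p (r (t (m)) (t (m))) (u (p (u (m)) (m))))  →  (p (r (t (m)) (t (m))) (u (u (m))))
normal form: (p (r (t (m)) (t (m))) (u (u (m))))


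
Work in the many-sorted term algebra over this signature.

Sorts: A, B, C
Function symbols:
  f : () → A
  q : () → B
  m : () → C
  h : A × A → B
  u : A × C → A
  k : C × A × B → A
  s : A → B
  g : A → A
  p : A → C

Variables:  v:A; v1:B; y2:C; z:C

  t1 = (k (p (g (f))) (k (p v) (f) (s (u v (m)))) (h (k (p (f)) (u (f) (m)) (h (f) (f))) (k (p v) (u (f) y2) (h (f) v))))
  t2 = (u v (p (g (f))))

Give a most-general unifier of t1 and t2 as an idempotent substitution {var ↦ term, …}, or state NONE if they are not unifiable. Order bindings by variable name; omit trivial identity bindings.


head clash or occurs-check failure — not unifiable

NONE (not unifiable)


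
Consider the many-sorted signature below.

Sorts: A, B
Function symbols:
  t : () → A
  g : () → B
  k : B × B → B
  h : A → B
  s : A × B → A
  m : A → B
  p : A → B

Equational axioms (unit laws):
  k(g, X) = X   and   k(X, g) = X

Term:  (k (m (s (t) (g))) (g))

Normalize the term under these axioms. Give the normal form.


1. (k (m (s (t) (g))) (g))  →  (m (s (t) (g)))

normal form = (m (s (t) (g)))


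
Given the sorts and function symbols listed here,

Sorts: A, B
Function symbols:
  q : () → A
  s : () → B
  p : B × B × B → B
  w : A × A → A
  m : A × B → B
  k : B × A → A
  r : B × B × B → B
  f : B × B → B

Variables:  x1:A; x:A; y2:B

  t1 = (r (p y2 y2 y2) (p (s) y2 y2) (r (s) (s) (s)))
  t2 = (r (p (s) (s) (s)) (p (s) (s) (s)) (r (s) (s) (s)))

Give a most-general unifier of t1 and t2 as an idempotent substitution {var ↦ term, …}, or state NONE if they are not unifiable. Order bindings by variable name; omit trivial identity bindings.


{y2 ↦ (s)}


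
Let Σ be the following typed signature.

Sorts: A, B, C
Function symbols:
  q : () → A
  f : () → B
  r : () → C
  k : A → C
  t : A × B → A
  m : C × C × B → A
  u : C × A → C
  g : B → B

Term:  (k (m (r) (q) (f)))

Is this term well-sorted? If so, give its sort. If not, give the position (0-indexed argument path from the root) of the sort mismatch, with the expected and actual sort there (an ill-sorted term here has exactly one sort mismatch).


ill-sorted at position [0, 1]: expected C, got A

    (r) : C
    (q) : A
    (f) : B
  (m (r) (q) (f)) : ✗ arg 1 at [0, 1] has sort A, expected C


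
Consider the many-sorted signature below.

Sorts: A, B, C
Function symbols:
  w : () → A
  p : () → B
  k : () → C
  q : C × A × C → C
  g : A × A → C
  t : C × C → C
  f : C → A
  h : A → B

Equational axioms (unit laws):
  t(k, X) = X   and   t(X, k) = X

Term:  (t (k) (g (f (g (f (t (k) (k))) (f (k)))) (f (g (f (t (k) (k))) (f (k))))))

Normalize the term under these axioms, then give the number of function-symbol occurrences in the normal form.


size = 13

1. (t (k) (g (f (g (f (t (k) (k))) (f (k)))) (f (g (f (t (k) (k))) (f (k))))))  →  (g (f (g (f (t (k) (k))) (f (k)))) (f (g (f (t (k) (k))) (f (k)))))
2. (g (f (g (f (t (k) (k))) (f (k)))) (f (g (f (t (k) (k))) (f (k)))))  →  (g (f (g (f (k)) (f (k)))) (f (g (f (t (k) (k))) (f (k)))))
3. (g (f (g (f (k)) (f (k)))) (f (g (f (t (k) (k))) (f (k)))))  →  (g (f (g (f (k)) (f (k)))) (f (g (f (k)) (f (k)))))
normal form: (g (f (g (f (k)) (f (k)))) (f (g (f (k)) (f (k)))))


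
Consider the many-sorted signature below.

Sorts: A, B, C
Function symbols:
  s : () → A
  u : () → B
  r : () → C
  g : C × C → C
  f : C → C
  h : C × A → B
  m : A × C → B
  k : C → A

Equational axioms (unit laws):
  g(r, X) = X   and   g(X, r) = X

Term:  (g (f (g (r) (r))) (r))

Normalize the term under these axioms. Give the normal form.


1. (g (f (g (r) (r))) (r))  →  (f (g (r) (r)))
2. (f (g (r) (r)))  →  (f (r))

normal form = (f (r))


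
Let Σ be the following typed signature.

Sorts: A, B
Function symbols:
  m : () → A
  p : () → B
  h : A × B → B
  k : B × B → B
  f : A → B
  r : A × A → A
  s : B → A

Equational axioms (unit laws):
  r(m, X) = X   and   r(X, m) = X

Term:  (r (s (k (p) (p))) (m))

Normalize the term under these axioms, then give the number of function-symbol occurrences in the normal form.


1. (r (s (k (p) (p))) (m))  →  (s (k (p) (p)))
normal form: (s (k (p) (p)))

size = 4


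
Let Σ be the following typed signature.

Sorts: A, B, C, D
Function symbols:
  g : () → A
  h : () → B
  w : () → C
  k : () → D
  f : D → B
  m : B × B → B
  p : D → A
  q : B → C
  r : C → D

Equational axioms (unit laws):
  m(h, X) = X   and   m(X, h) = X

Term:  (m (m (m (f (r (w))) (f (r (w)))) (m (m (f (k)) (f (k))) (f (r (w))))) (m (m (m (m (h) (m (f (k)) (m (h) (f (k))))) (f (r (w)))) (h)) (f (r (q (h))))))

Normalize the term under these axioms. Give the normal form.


1. (m (m (m (f (r (w))) (f (r (w)))) (m (m (f (k)) (f (k))) (f (r (w))))) (m (m (m (m (h) (m (f (k)) (m (h) (f (k))))) (f (r (w)))) (h)) (f (r (q (h))))))  →  (m (m (m (f (r (w))) (f (r (w)))) (m (m (f (k)) (f (k))) (f (r (w))))) (m (m (m (h) (m (f (k)) (m (h) (f (k))))) (f (r (w)))) (f (r (q (h))))))
2. (m (m (m (f (r (w))) (f (r (w)))) (m (m (f (k)) (f (k))) (f (r (w))))) (m (m (m (h) (m (f (k)) (m (h) (f (k))))) (f (r (w)))) (f (r (q (h))))))  →  (m (m (m (f (r (w))) (f (r (w)))) (m (m (f (k)) (f (k))) (f (r (w))))) (m (m (m (f (k)) (m (h) (f (k)))) (f (r (w)))) (f (r (q (h))))))
3. (m (m (m (f (r (w))) (f (r (w)))) (m (m (f (k)) (f (k))) (f (r (w))))) (m (m (m (f (k)) (m (h) (f (k)))) (f (r (w)))) (f (r (q (h))))))  →  (m (m (m (f (r (w))) (f (r (w)))) (m (m (f (k)) (f (k))) (f (r (w))))) (m (m (m (f (k)) (f (k))) (f (r (w)))) (f (r (q (h))))))

normal form = (m (m (m (f (r (w))) (f (r (w)))) (m (m (f (k)) (f (k))) (f (r (w))))) (m (m (m (f (k)) (f (k))) (f (r (w)))) (f (r (q (h))))))


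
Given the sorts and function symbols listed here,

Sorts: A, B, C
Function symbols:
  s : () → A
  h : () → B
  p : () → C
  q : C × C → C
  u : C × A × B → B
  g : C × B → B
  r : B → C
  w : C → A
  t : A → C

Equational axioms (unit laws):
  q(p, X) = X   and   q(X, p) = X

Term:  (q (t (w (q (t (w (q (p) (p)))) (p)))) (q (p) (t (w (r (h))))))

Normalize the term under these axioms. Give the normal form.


normal form = (q (t (w (t (w (p))))) (t (w (r (h)))))

1. (q (t (w (q (t (w (q (p) (p)))) (p)))) (q (p) (t (w (r (h))))))  →  (q (t (w (t (w (q (p) (p)))))) (q (p) (t (w (r (h))))))
2. (q (t (w (t (w (q (p) (p)))))) (q (p) (t (w (r (h))))))  →  (q (t (w (t (w (p))))) (q (p) (t (w (r (h))))))
3. (q (t (w (t (w (p))))) (q (p) (t (w (r (h))))))  →  (q (t (w (t (w (p))))) (t (w (r (h)))))


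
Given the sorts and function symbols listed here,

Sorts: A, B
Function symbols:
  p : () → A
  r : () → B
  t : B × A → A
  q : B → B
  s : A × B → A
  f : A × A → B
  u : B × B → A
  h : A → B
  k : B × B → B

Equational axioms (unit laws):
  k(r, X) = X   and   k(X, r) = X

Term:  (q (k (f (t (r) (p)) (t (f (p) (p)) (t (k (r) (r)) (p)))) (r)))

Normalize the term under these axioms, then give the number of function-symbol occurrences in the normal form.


1. (q (k (f (t (r) (p)) (t (f (p) (p)) (t (k (r) (r)) (p)))) (r)))  →  (q (f (t (r) (p)) (t (f (p) (p)) (t (k (r) (r)) (p)))))
2. (q (f (t (r) (p)) (t (f (p) (p)) (t (k (r) (r)) (p)))))  →  (q (f (t (r) (p)) (t (f (p) (p)) (t (r) (p)))))
normal form: (q (f (t (r) (p)) (t (f (p) (p)) (t (r) (p)))))

size = 12


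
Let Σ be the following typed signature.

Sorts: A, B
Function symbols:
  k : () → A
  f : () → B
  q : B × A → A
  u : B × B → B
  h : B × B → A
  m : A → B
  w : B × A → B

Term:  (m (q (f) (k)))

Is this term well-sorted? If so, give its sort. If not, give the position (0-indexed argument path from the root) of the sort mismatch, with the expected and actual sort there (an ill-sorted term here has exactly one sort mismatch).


    (f) : B
    (k) : A
  (q (f) (k)) : A
(m (q (f) (k))) : B

well-sorted; sort = B


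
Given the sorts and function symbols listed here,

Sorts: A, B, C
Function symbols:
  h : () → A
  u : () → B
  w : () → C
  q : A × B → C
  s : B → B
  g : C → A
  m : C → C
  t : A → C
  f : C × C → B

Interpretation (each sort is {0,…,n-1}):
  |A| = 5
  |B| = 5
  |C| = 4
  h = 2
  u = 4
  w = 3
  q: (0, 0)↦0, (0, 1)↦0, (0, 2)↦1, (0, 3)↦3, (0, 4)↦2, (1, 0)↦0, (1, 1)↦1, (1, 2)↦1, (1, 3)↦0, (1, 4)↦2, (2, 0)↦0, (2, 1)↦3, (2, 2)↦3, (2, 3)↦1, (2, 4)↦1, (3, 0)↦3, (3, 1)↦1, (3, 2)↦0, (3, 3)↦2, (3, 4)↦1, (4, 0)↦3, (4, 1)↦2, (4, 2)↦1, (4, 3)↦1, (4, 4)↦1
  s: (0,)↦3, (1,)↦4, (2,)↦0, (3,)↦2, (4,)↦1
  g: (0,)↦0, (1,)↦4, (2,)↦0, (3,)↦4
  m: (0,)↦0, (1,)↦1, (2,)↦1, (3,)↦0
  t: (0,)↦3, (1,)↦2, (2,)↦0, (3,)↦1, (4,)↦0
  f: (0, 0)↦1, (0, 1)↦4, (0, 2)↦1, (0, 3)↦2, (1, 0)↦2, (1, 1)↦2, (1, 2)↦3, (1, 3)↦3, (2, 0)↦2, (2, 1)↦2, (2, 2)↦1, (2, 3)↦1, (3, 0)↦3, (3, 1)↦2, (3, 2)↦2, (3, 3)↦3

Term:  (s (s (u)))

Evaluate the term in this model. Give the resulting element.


value = 4

  u = 4
  (s (u)) = s(4,) = 1
  (s (s (u))) = s(1,) = 4


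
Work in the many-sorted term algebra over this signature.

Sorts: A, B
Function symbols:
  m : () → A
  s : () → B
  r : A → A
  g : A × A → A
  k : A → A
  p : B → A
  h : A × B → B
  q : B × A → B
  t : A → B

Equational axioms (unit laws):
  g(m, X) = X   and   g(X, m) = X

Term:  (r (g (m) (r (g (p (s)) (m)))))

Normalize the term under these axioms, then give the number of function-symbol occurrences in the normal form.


1. (r (g (m) (r (g (p (s)) (m)))))  →  (r (r (g (p (s)) (m))))
2. (r (r (g (p (s)) (m))))  →  (r (r (p (s))))
normal form: (r (r (p (s))))

size = 4


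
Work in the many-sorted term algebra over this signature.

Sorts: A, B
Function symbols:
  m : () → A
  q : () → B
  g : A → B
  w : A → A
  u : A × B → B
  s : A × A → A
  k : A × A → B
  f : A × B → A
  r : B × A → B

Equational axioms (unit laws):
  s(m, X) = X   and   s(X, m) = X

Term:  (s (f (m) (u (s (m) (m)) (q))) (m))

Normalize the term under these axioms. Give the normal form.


1. (s (f (m) (u (s (m) (m)) (q))) (m))  →  (f (m) (u (s (m) (m)) (q)))
2. (f (m) (u (s (m) (m)) (q)))  →  (f (m) (u (m) (q)))

normal form = (f (m) (u (m) (q)))


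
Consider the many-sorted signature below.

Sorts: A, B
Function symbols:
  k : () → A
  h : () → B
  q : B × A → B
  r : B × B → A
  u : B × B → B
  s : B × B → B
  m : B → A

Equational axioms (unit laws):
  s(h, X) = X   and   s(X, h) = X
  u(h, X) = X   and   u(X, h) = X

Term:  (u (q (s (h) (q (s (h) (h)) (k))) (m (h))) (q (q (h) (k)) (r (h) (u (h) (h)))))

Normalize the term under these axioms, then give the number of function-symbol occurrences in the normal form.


size = 14

1. (u (q (s (h) (q (s (h) (h)) (k))) (m (h))) (q (q (h) (k)) (r (h) (u (h) (h)))))  →  (u (q (q (s (h) (h)) (k)) (m (h))) (q (q (h) (k)) (r (h) (u (h) (h)))))
2. (u (q (q (s (h) (h)) (k)) (m (h))) (q (q (h) (k)) (r (h) (u (h) (h)))))  →  (u (q (q (h) (k)) (m (h))) (q (q (h) (k)) (r (h) (u (h) (h)))))
3. (u (q (q (h) (k)) (m (h))) (q (q (h) (k)) (r (h) (u (h) (h)))))  →  (u (q (q (h) (k)) (m (h))) (q (q (h) (k)) (r (h) (h))))
normal form: (u (q (q (h) (k)) (m (h))) (q (q (h) (k)) (r (h) (h))))


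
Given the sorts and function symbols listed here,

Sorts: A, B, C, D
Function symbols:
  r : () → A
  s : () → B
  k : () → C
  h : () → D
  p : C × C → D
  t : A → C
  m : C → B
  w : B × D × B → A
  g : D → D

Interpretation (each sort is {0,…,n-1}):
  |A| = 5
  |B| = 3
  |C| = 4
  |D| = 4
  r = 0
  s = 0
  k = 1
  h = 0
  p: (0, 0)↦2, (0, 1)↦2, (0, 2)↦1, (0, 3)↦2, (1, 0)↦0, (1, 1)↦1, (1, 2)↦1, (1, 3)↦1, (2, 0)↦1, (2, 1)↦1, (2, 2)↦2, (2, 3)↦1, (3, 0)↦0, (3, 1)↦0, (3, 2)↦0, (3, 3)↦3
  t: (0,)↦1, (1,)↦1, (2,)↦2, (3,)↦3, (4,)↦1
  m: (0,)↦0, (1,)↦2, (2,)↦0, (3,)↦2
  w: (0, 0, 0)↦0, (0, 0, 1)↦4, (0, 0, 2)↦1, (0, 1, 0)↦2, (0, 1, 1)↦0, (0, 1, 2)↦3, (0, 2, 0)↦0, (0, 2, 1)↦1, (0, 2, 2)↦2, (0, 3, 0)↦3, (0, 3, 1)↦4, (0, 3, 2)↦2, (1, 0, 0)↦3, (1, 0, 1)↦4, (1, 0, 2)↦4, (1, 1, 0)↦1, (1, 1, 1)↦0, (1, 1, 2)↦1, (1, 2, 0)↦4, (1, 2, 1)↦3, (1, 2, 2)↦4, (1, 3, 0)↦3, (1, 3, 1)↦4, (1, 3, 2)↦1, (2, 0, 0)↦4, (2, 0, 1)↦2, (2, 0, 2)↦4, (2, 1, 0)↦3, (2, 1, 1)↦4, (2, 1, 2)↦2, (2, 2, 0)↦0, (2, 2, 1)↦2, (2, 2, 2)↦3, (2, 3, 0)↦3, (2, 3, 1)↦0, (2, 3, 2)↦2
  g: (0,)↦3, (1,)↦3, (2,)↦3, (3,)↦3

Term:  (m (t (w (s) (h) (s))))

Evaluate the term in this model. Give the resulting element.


  s = 0
  h = 0
  s = 0
  (w (s) (h) (s)) = w(0, 0, 0) = 0
  (t (w (s) (h) (s))) = t(0,) = 1
  (m (t (w (s) (h) (s)))) = m(1,) = 2

value = 2


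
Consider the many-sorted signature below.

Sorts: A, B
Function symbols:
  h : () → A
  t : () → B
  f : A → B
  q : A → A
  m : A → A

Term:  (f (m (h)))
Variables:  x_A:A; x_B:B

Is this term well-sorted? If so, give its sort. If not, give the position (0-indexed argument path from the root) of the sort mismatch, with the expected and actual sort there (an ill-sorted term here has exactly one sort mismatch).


well-sorted; sort = B

    (h) : A
  (m (h)) : A
(f (m (h))) : B


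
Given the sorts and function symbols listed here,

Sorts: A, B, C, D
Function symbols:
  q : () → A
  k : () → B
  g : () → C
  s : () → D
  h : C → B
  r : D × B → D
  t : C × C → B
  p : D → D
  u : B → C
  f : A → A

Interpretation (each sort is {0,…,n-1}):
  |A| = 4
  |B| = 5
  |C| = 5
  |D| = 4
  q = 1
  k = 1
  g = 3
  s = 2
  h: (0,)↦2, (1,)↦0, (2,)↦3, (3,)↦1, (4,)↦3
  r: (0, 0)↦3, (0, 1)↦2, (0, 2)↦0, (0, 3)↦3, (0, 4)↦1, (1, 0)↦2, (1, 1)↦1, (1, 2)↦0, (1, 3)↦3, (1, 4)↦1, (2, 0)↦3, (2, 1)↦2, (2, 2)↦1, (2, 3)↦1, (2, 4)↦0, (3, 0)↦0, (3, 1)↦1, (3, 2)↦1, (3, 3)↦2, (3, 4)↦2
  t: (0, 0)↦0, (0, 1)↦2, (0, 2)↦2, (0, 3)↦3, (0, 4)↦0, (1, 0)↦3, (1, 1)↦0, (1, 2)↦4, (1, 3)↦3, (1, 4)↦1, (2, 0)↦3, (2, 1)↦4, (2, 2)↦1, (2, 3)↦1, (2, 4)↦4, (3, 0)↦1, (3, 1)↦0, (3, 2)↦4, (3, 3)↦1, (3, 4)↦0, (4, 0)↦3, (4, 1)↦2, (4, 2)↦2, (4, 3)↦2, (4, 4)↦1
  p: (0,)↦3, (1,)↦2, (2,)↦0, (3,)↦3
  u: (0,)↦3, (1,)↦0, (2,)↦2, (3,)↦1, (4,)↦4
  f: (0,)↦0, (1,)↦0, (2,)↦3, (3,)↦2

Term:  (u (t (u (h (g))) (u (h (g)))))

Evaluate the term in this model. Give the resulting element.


value = 3

  g = 3
  (h (g)) = h(3,) = 1
  (u (h (g))) = u(1,) = 0
  g = 3
  (h (g)) = h(3,) = 1
  (u (h (g))) = u(1,) = 0
  (t (u (h (g))) (u (h (g)))) = t(0, 0) = 0
  (u (t (u (h (g))) (u (h (g))))) = u(0,) = 3


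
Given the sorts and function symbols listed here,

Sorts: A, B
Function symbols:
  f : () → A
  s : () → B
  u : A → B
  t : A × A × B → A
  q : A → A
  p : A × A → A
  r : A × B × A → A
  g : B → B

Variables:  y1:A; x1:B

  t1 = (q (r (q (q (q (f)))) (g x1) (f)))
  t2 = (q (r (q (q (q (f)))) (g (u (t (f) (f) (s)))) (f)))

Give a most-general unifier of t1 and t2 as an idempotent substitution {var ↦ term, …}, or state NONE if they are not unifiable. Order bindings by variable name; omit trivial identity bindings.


{x1 ↦ (u (t (f) (f) (s)))}


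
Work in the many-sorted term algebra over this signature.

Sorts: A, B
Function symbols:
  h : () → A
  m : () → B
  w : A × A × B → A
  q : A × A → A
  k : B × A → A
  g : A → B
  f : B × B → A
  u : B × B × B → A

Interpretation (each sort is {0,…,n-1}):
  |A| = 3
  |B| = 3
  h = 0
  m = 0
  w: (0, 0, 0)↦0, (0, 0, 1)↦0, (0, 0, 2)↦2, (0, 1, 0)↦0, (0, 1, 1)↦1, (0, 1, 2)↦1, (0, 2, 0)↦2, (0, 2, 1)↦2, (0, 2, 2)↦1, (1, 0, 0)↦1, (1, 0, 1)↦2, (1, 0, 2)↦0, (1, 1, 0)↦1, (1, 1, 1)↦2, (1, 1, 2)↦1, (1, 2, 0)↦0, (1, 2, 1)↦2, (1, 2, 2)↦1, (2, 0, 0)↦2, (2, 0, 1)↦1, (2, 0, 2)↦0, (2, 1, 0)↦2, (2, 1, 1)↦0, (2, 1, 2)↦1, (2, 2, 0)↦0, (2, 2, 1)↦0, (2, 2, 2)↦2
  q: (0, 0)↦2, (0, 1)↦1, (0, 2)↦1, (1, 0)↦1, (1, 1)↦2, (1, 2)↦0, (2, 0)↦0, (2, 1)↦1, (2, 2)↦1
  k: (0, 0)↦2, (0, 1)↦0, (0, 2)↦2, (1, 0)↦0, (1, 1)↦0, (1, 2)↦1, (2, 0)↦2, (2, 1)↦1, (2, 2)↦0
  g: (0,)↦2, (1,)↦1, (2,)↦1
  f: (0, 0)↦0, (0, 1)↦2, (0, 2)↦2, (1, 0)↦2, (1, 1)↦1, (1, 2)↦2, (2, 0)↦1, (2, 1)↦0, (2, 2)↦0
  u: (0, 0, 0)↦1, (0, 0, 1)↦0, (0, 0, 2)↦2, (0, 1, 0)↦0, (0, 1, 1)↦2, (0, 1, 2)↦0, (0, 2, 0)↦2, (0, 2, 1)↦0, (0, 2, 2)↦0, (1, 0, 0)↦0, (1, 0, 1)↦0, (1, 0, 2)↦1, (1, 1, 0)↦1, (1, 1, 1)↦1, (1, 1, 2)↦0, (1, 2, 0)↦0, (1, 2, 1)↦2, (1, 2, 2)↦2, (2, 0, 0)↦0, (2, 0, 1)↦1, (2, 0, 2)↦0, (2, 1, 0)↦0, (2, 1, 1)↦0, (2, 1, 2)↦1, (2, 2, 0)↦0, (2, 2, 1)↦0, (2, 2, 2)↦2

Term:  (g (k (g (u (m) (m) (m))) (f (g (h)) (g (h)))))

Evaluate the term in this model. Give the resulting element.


  m = 0
  m = 0
  m = 0
  (u (m) (m) (m)) = u(0, 0, 0) = 1
  (g (u (m) (m) (m))) = g(1,) = 1
  h = 0
  (g (h)) = g(0,) = 2
  h = 0
  (g (h)) = g(0,) = 2
  (f (g (h)) (g (h))) = f(2, 2) = 0
  (k (g (u (m) (m) (m))) (f (g (h)) (g (h)))) = k(1, 0) = 0
  (g (k (g (u (m) (m) (m))) (f (g (h)) (g (h))))) = g(0,) = 2

value = 2


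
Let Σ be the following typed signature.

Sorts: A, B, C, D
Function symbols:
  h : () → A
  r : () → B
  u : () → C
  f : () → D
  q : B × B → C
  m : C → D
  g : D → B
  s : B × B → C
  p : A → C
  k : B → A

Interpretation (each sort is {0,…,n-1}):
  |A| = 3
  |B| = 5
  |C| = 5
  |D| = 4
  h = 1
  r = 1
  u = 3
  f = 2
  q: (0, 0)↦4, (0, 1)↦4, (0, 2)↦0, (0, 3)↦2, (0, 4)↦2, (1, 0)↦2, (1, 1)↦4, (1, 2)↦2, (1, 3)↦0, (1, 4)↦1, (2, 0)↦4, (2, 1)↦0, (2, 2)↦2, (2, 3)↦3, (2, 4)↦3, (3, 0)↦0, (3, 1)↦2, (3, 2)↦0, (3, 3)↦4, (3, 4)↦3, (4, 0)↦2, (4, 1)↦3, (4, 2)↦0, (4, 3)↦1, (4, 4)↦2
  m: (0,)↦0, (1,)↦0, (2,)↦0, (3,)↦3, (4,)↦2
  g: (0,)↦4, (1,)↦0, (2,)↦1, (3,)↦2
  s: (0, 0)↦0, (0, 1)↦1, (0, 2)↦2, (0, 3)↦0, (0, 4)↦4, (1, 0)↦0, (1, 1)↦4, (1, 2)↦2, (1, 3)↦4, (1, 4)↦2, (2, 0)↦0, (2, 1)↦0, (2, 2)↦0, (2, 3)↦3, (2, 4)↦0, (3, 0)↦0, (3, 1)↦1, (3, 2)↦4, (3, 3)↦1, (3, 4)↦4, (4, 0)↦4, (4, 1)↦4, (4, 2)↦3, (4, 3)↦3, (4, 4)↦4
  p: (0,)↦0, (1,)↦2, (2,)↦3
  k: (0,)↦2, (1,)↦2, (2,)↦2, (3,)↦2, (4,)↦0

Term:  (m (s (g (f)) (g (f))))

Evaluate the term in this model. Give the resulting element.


value = 2

  f = 2
  (g (f)) = g(2,) = 1
  f = 2
  (g (f)) = g(2,) = 1
  (s (g (f)) (g (f))) = s(1, 1) = 4
  (m (s (g (f)) (g (f)))) = m(4,) = 2


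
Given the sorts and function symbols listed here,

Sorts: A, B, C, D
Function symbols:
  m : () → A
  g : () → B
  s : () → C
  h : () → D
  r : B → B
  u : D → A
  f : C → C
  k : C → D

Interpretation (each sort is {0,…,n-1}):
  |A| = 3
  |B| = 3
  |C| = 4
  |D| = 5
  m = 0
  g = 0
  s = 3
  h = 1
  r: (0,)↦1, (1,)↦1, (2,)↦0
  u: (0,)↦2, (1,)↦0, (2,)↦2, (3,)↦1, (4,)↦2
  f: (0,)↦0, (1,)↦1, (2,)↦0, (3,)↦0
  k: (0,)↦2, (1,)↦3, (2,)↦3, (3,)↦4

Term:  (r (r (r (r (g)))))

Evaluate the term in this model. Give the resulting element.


value = 1

  g = 0
  (r (g)) = r(0,) = 1
  (r (r (g))) = r(1,) = 1
  (r (r (r (g)))) = r(1,) = 1
  (r (r (r (r (g))))) = r(1,) = 1


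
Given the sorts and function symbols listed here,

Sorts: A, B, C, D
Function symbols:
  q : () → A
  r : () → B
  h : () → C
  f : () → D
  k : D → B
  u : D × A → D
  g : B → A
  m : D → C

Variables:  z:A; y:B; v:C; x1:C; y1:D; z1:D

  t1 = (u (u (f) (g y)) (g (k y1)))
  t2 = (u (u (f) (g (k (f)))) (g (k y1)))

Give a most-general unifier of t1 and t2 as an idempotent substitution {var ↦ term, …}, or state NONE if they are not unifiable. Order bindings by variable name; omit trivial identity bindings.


{y ↦ (k (f))}


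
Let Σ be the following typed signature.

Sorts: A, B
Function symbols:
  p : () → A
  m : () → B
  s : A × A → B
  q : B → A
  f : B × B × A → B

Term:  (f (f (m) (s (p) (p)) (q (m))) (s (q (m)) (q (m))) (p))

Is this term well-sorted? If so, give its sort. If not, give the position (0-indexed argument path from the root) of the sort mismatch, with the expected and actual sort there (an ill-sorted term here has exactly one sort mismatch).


    (m) : B
      (p) : A
      (p) : A
    (s (p) (p)) : B
      (m) : B
    (q (m)) : A
  (f (m) (s (p) (p)) (q (m))) : B
      (m) : B
    (q (m)) : A
      (m) : B
    (q (m)) : A
  (s (q (m)) (q (m))) : B
  (p) : A
(f (f (m) (s (p) (p)) (q (m))) (s (q (m)) (q (m))) (p)) : B

well-sorted; sort = B


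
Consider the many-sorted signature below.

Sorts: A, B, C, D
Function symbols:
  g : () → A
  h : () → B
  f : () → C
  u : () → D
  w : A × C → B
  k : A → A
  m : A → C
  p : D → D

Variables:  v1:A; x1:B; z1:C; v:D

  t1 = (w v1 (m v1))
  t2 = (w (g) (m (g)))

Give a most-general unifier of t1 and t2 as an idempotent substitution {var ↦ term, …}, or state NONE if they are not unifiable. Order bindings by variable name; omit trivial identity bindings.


{v1 ↦ (g)}


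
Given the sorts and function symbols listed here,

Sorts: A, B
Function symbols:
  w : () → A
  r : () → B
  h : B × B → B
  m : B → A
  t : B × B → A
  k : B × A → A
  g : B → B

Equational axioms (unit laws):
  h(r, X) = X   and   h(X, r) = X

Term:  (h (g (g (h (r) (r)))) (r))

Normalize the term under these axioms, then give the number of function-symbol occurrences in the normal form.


size = 3

1. (h (g (g (h (r) (r)))) (r))  →  (g (g (h (r) (r))))
2. (g (g (h (r) (r))))  →  (g (g (r)))
normal form: (g (g (r)))


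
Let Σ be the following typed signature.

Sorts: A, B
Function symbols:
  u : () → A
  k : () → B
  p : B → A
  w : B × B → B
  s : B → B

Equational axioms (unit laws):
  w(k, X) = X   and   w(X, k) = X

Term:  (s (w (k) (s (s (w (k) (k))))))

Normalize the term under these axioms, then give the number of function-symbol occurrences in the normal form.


size = 4

1. (s (w (k) (s (s (w (k) (k))))))  →  (s (s (s (w (k) (k)))))
2. (s (s (s (w (k) (k)))))  →  (s (s (s (k))))
normal form: (s (s (s (k))))


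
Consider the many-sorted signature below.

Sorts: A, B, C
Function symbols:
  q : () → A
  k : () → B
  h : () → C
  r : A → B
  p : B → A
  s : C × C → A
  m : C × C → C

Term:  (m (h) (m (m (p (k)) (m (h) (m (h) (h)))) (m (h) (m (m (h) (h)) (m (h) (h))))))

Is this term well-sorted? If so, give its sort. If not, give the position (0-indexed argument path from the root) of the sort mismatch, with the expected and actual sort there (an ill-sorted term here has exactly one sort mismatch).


ill-sorted at position [1, 0, 0]: expected C, got A

  (h) : C
        (k) : B
      (p (k)) : A
        (h) : C
          (h) : C
          (h) : C
        (m (h) (h)) : C
      (m (h) (m (h) (h))) : C
    (m (p (k)) (m (h) (m (h) (h)))) : ✗ arg 0 at [1, 0, 0] has sort A, expected C
      (h) : C
          (h) : C
          (h) : C
        (m (h) (h)) : C
          (h) : C
          (h) : C
        (m (h) (h)) : C
      (m (m (h) (h)) (m (h) (h))) : C
    (m (h) (m (m (h) (h)) (m (h) (h)))) : C


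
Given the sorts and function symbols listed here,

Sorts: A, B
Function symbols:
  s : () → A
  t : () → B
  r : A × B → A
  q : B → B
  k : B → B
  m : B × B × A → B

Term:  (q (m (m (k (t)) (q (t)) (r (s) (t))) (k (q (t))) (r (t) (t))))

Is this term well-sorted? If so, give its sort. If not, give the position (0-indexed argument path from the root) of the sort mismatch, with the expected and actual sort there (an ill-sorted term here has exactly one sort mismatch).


ill-sorted at position [0, 2, 0]: expected A, got B

        (t) : B
      (k (t)) : B
        (t) : B
      (q (t)) : B
        (s) : A
        (t) : B
      (r (s) (t)) : A
    (m (k (t)) (q (t)) (r (s) (t))) : B
        (t) : B
      (q (t)) : B
    (k (q (t))) : B
      (t) : B
      (t) : B
    (r (t) (t)) : ✗ arg 0 at [0, 2, 0] has sort B, expected A


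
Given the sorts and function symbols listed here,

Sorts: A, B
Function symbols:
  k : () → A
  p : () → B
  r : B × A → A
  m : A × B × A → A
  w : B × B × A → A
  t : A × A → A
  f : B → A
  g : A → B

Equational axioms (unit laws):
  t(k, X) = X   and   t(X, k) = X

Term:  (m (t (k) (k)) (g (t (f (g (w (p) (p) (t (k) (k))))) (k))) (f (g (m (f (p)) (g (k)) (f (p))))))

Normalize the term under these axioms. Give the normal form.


1. (m (t (k) (k)) (g (t (f (g (w (p) (p) (t (k) (k))))) (k))) (f (g (m (f (p)) (g (k)) (f (p))))))  →  (m (k) (g (t (f (g (w (p) (p) (t (k) (k))))) (k))) (f (g (m (f (p)) (g (k)) (f (p))))))
2. (m (k) (g (t (f (g (w (p) (p) (t (k) (k))))) (k))) (f (g (m (f (p)) (g (k)) (f (p))))))  →  (m (k) (g (f (g (w (p) (p) (t (k) (k)))))) (f (g (m (f (p)) (g (k)) (f (p))))))
3. (m (k) (g (f (g (w (p) (p) (t (k) (k)))))) (f (g (m (f (p)) (g (k)) (f (p))))))  →  (m (k) (g (f (g (w (p) (p) (k))))) (f (g (m (f (p)) (g (k)) (f (p))))))

normal form = (m (k) (g (f (g (w (p) (p) (k))))) (f (g (m (f (p)) (g (k)) (f (p))))))


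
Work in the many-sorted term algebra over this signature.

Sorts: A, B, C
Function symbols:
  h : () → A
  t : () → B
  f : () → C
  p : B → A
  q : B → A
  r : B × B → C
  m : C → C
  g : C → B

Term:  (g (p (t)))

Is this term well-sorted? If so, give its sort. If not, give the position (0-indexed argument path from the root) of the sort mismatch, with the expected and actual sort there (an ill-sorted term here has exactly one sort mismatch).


ill-sorted at position [0]: expected C, got A

    (t) : B
  (p (t)) : A
(g (p (t))) : ✗ arg 0 at [0] has sort A, expected C


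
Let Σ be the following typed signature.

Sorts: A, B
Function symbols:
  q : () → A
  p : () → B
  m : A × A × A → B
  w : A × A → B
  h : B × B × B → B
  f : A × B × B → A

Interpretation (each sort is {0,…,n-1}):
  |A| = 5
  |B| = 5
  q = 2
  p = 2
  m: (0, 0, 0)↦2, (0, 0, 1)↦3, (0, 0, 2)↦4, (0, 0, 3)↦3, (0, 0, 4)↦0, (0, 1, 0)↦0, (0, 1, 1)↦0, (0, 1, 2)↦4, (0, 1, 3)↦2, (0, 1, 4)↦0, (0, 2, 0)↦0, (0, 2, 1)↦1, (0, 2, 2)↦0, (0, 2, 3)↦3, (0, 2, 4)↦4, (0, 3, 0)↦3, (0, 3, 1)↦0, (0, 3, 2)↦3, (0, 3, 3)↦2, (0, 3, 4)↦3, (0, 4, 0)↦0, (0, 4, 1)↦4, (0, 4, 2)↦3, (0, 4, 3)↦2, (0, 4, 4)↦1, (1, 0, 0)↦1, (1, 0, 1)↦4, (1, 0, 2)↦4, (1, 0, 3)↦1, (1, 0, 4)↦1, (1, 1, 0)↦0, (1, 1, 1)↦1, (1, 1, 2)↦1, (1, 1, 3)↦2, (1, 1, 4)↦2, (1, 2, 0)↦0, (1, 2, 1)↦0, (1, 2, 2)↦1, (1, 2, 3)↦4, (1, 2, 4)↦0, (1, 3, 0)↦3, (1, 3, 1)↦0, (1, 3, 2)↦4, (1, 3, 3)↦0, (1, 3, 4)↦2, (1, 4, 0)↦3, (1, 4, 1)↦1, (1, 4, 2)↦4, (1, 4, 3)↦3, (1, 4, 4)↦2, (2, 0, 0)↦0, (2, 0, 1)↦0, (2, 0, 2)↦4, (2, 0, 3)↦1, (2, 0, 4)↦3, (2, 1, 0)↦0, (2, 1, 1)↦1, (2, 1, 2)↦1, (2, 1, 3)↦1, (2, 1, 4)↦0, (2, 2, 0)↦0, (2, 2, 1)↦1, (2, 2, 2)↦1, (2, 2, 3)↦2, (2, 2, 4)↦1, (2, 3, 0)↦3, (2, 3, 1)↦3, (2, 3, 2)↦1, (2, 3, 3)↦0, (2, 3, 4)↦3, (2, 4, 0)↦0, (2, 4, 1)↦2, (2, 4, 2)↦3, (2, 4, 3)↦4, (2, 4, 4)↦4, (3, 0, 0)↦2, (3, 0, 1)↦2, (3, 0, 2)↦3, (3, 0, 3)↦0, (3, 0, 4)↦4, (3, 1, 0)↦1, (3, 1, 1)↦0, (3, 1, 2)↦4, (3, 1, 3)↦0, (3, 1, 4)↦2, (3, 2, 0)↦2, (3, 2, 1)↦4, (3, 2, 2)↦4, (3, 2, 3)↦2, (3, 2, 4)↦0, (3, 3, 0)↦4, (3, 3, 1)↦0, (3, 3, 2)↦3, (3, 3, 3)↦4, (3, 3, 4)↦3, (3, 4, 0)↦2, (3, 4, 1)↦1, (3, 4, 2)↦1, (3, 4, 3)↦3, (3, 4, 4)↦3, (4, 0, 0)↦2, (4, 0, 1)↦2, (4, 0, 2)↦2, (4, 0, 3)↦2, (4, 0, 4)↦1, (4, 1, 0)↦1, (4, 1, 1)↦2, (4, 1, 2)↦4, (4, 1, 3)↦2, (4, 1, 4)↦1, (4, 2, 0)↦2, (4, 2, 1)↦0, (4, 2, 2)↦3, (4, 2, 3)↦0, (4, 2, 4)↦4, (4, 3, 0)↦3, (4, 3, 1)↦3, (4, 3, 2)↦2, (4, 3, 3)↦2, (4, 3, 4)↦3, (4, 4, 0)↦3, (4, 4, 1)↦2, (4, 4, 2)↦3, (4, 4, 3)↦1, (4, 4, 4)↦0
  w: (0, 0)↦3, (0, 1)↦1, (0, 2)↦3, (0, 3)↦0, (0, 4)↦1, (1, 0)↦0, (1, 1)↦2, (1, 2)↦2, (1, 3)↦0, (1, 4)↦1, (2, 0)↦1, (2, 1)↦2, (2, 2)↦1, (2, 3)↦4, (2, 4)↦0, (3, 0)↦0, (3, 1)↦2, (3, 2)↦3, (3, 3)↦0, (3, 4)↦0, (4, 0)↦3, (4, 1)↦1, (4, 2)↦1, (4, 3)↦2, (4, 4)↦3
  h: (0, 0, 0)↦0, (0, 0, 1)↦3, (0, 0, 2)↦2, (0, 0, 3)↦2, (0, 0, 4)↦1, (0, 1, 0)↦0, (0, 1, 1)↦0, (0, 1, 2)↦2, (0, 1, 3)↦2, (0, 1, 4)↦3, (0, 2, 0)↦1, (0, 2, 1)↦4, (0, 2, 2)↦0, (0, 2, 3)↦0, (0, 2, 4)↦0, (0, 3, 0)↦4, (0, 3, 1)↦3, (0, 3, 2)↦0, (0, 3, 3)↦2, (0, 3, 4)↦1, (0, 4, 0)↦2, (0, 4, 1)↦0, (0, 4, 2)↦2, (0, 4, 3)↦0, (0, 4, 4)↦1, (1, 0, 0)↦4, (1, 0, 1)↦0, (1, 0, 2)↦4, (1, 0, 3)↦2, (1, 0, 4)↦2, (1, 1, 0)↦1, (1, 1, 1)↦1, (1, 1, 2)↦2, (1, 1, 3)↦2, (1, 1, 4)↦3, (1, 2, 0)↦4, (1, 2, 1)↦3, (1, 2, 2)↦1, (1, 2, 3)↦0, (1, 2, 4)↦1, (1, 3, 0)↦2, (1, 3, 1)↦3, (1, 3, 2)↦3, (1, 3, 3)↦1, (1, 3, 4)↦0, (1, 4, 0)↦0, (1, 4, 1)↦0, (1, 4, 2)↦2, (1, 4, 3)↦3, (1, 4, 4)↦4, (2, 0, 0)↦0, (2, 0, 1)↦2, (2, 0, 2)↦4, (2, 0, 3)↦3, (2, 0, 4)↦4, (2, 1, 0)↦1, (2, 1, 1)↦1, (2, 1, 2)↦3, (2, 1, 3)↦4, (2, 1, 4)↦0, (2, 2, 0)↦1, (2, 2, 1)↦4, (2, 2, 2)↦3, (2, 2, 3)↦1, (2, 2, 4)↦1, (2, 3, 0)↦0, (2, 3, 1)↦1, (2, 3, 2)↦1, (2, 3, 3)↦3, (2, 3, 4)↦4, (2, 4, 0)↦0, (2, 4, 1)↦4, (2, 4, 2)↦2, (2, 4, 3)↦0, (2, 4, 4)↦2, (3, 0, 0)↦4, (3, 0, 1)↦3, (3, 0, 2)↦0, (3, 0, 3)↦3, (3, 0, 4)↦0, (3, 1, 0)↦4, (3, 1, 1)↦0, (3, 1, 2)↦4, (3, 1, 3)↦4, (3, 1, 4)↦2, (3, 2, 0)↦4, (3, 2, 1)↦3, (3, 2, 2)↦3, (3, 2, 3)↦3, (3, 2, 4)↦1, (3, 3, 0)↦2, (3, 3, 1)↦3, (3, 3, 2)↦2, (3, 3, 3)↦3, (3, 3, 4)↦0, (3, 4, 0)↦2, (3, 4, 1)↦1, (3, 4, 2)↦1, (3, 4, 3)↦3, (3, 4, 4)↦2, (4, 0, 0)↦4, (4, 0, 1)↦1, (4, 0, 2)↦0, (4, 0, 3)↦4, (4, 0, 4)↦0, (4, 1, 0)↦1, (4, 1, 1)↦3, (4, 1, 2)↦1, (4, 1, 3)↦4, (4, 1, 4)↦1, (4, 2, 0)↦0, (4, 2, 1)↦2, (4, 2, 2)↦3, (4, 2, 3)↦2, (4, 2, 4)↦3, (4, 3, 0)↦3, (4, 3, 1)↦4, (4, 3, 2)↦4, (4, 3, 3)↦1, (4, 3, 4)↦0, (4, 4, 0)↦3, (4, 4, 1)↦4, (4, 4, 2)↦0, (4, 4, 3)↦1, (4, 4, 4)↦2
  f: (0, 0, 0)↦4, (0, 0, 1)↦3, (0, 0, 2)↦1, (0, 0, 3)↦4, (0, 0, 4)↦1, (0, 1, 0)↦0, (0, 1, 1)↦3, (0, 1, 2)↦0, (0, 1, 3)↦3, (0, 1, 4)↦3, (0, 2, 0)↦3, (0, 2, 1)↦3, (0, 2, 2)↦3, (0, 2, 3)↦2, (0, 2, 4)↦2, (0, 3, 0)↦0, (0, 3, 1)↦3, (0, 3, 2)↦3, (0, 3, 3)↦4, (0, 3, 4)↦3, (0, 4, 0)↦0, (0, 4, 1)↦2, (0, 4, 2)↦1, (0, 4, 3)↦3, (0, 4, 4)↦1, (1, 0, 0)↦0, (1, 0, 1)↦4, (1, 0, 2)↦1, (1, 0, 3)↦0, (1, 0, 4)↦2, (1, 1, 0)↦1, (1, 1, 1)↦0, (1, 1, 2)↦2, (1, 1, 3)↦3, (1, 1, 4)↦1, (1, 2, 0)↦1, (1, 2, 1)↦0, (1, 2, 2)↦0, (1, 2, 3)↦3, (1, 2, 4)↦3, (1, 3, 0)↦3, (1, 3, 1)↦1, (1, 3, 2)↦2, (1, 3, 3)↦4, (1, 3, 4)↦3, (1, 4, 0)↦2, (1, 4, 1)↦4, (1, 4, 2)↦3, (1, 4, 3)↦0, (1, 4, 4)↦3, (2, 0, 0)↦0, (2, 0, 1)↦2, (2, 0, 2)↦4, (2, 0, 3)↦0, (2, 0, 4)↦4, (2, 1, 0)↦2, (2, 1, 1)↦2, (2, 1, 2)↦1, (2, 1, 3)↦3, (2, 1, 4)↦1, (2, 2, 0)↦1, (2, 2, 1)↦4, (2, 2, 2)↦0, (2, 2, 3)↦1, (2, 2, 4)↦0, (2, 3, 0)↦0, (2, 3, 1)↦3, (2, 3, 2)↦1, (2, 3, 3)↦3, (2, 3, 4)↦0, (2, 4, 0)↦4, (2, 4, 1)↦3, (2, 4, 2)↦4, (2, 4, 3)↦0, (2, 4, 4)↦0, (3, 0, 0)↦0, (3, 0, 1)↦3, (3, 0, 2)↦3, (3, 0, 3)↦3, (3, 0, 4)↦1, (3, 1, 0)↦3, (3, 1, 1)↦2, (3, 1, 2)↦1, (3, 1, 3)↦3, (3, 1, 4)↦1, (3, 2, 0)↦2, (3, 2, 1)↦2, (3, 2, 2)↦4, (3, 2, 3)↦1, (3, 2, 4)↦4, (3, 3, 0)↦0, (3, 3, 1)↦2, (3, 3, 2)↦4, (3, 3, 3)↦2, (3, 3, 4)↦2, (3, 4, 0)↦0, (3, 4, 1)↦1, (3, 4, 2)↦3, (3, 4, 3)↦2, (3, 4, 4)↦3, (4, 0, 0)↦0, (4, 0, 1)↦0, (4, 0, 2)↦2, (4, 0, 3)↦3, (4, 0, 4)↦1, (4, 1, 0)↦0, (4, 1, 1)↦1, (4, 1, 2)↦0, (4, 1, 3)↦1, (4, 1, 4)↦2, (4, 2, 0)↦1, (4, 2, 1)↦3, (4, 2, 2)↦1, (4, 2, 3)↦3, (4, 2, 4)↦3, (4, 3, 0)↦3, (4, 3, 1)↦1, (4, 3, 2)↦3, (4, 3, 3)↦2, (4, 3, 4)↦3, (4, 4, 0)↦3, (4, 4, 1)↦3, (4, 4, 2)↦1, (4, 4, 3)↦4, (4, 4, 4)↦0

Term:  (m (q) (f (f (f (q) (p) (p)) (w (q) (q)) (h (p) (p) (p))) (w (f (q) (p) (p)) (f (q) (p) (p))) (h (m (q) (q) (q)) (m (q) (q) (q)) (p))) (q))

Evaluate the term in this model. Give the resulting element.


  q = 2
  q = 2
  p = 2
  p = 2
  (f (q) (p) (p)) = f(2, 2, 2) = 0
  q = 2
  q = 2
  (w (q) (q)) = w(2, 2) = 1
  p = 2
  p = 2
  p = 2
  (h (p) (p) (p)) = h(2, 2, 2) = 3
  (f (f (q) (p) (p)) (w (q) (q)) (h (p) (p) (p))) = f(0, 1, 3) = 3
  q = 2
  p = 2
  p = 2
  (f (q) (p) (p)) = f(2, 2, 2) = 0
  q = 2
  p = 2
  p = 2
  (f (q) (p) (p)) = f(2, 2, 2) = 0
  (w (f (q) (p) (p)) (f (q) (p) (p))) = w(0, 0) = 3
  q = 2
  q = 2
  q = 2
  (m (q) (q) (q)) = m(2, 2, 2) = 1
  q = 2
  q = 2
  q = 2
  (m (q) (q) (q)) = m(2, 2, 2) = 1
  p = 2
  (h (m (q) (q) (q)) (m (q) (q) (q)) (p)) = h(1, 1, 2) = 2
  (f (f (f (q) (p) (p)) (w (q) (q)) (h (p) (p) (p))) (w (f (q) (p) (p)) (f (q) (p) (p))) (h (m (q) (q) (q)) (m (q) (q) (q)) (p))) = f(3, 3, 2) = 4
  q = 2
  (m (q) (f (f (f (q) (p) (p)) (w (q) (q)) (h (p) (p) (p))) (w (f (q) (p) (p)) (f (q) (p) (p))) (h (m (q) (q) (q)) (m (q) (q) (q)) (p))) (q)) = m(2, 4, 2) = 3

value = 3
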